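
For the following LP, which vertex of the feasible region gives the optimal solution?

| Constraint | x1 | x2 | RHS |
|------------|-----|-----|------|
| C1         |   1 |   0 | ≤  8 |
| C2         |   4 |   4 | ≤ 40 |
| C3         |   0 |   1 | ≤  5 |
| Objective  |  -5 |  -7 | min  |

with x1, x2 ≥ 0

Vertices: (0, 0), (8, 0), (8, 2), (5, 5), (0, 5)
Evaluating z = -5x1 - 7x2 at each vertex:
  (0, 0): z = 0
  (8, 0): z = -40
  (8, 2): z = -54
  (5, 5): z = -60
  (0, 5): z = -35

The smallest value is z = -60, attained at (5, 5).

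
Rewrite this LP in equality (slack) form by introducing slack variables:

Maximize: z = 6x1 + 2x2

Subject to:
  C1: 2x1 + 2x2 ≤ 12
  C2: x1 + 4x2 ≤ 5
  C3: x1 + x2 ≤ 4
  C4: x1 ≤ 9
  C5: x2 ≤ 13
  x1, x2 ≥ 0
max z = 6x1 + 2x2

s.t.
  2x1 + 2x2 + s1 = 12
  x1 + 4x2 + s2 = 5
  x1 + x2 + s3 = 4
  x1 + s4 = 9
  x2 + s5 = 13
  x1, x2, s1, s2, s3, s4, s5 ≥ 0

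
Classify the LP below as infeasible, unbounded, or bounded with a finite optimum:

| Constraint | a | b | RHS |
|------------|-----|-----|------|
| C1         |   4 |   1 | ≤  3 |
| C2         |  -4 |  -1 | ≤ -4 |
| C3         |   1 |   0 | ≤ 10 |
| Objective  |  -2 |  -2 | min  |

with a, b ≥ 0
C1 requires 4a + b ≤ 3, while C2 (-4a - b ≤ -4) is equivalent to 4a + b ≥ 4. Together they would need 4 ≤ 4a + b ≤ 3, which is impossible since 4 > 3. No point satisfies all constraints.

The feasible region is empty; the LP is infeasible.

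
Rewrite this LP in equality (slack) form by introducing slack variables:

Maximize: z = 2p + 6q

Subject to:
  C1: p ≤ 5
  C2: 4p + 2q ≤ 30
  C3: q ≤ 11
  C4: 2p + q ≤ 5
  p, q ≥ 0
max z = 2p + 6q

s.t.
  p + s1 = 5
  4p + 2q + s2 = 30
  q + s3 = 11
  2p + q + s4 = 5
  p, q, s1, s2, s3, s4 ≥ 0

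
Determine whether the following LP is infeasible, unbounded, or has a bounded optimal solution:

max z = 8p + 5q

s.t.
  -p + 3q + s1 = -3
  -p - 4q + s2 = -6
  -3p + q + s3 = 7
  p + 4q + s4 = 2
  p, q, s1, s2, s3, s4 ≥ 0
The row p + 4q + s4 = 2 with s4 ≥ 0 requires p + 4q ≤ 2, while the row -p - 4q + s2 = -6 with s2 ≥ 0 is equivalent to p + 4q ≥ 6. Together they would need 6 ≤ p + 4q ≤ 2, which is impossible since 6 > 2. No point satisfies all constraints.

Infeasible — the constraint set is empty.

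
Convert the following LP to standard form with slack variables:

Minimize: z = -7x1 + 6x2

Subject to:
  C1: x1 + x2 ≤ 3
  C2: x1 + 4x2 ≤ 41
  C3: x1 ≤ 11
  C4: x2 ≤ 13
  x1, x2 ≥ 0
min z = -7x1 + 6x2

s.t.
  x1 + x2 + s1 = 3
  x1 + 4x2 + s2 = 41
  x1 + s3 = 11
  x2 + s4 = 13
  x1, x2, s1, s2, s3, s4 ≥ 0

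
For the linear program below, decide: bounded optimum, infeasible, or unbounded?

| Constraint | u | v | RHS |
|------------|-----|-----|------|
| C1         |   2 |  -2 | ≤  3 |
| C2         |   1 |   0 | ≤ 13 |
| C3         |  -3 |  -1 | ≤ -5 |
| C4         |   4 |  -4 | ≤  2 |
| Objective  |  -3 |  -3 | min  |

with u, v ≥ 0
Feasible point: (1, 2) satisfies every constraint, so the LP is feasible.
Direction d = (0, 1): for each constraint row a, a·d ≤ 0 —
  (2)(0) + (-2)(1) = -2 ≤ 0
  (1)(0) + (0)(1) = 0 ≤ 0
  (-3)(0) + (-1)(1) = -1 ≤ 0
  (4)(0) + (-4)(1) = -4 ≤ 0
and d ≥ 0, so (1, 2) + t·d stays feasible for every t ≥ 0. Along this ray z = -3u - 3v changes by -3 per unit t, so z → −∞.

Unbounded — the objective can decrease without bound over the feasible region.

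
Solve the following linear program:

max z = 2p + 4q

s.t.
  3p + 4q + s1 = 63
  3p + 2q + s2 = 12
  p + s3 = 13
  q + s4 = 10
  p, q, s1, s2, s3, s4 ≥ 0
p = 0, q = 6, z = 24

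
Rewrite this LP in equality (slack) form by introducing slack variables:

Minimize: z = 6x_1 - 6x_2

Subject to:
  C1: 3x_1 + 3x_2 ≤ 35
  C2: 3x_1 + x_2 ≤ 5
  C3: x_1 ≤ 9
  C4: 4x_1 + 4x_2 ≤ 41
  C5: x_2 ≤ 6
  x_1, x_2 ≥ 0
min z = 6x_1 - 6x_2

s.t.
  3x_1 + 3x_2 + s1 = 35
  3x_1 + x_2 + s2 = 5
  x_1 + s3 = 9
  4x_1 + 4x_2 + s4 = 41
  x_2 + s5 = 6
  x_1, x_2, s1, s2, s3, s4, s5 ≥ 0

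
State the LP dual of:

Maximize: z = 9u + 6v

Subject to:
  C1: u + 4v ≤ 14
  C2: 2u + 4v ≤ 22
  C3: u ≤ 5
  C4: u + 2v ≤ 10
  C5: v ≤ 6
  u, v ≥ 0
Minimize: z = 14y1 + 22y2 + 5y3 + 10y4 + 6y5

Subject to:
  C1: -y1 - 2y2 - y3 - y4 ≤ -9
  C2: -4y1 - 4y2 - 2y4 - y5 ≤ -6
  y1, y2, y3, y4, y5 ≥ 0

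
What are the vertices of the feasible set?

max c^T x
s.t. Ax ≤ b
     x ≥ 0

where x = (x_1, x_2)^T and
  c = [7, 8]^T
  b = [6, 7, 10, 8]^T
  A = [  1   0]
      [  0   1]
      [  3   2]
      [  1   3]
Each vertex is the intersection of two constraint boundaries that also satisfies all remaining constraints:
  x_1 = 0 and x_2 = 0 → (0, 0)
  3x_1 + 2x_2 = 10 and x_2 = 0 → (3.333, 0)
  3x_1 + 2x_2 = 10 and x_1 + 3x_2 = 8 → (2, 2)
  x_1 + 3x_2 = 8 and x_1 = 0 → (0, 2.667)

Vertices: (0, 0), (3.333, 0), (2, 2), (0, 2.667)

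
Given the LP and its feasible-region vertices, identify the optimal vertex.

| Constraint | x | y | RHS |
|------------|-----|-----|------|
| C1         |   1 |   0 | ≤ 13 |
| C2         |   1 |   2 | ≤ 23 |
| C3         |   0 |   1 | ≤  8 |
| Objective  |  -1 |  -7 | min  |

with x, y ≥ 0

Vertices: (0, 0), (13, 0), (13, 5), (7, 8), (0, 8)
Evaluating z = -x - 7y at each vertex:
  (0, 0): z = 0
  (13, 0): z = -13
  (13, 5): z = -48
  (7, 8): z = -63
  (0, 8): z = -56

The smallest value is z = -63, attained at (7, 8).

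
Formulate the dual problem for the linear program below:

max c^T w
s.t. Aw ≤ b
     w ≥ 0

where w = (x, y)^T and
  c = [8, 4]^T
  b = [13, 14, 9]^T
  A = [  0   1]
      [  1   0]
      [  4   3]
Minimize: z = 13y1 + 14y2 + 9y3

Subject to:
  C1: -y2 - 4y3 ≤ -8
  C2: -y1 - 3y3 ≤ -4
  y1, y2, y3 ≥ 0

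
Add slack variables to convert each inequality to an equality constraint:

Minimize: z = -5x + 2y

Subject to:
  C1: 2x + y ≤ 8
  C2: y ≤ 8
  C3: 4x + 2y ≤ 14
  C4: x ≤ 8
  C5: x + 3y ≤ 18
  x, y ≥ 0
min z = -5x + 2y

s.t.
  2x + y + s1 = 8
  y + s2 = 8
  4x + 2y + s3 = 14
  x + s4 = 8
  x + 3y + s5 = 18
  x, y, s1, s2, s3, s4, s5 ≥ 0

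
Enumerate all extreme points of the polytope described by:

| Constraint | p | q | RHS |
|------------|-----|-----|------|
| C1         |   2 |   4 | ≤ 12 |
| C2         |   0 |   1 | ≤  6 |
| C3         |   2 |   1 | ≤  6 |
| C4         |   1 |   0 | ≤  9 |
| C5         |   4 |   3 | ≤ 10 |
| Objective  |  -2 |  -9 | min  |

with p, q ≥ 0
Each vertex is the intersection of two constraint boundaries that also satisfies all remaining constraints:
  p = 0 and q = 0 → (0, 0)
  4p + 3q = 10 and q = 0 → (2.5, 0)
  2p + 4q = 12 and 4p + 3q = 10 → (0.4, 2.8)
  2p + 4q = 12 and p = 0 → (0, 3)

Vertices: (0, 0), (2.5, 0), (0.4, 2.8), (0, 3)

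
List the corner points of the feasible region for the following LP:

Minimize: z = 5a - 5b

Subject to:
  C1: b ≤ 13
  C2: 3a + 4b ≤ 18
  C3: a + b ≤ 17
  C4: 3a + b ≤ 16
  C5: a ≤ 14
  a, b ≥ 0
Each vertex is the intersection of two constraint boundaries that also satisfies all remaining constraints:
  a = 0 and b = 0 → (0, 0)
  3a + b = 16 and b = 0 → (5.333, 0)
  3a + 4b = 18 and 3a + b = 16 → (5.111, 0.6667)
  3a + 4b = 18 and a = 0 → (0, 4.5)

Vertices: (0, 0), (5.333, 0), (5.111, 0.6667), (0, 4.5)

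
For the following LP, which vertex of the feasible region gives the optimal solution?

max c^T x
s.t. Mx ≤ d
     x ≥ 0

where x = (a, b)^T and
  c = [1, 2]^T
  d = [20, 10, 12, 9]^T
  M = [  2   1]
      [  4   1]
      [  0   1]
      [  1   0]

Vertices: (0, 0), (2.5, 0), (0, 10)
(0, 10) with z = 20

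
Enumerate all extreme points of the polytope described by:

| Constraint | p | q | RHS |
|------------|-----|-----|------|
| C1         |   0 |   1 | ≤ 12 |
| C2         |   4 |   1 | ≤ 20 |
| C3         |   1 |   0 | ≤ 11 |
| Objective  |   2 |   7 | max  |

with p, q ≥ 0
Each vertex is the intersection of two constraint boundaries that also satisfies all remaining constraints:
  p = 0 and q = 0 → (0, 0)
  4p + q = 20 and q = 0 → (5, 0)
  q = 12 and 4p + q = 20 → (2, 12)
  q = 12 and p = 0 → (0, 12)

Vertices: (0, 0), (5, 0), (2, 12), (0, 12)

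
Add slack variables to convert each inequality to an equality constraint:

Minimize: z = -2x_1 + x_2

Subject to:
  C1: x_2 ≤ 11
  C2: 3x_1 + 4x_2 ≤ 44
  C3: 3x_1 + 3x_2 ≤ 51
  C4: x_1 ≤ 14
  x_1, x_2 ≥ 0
min z = -2x_1 + x_2

s.t.
  x_2 + s1 = 11
  3x_1 + 4x_2 + s2 = 44
  3x_1 + 3x_2 + s3 = 51
  x_1 + s4 = 14
  x_1, x_2, s1, s2, s3, s4 ≥ 0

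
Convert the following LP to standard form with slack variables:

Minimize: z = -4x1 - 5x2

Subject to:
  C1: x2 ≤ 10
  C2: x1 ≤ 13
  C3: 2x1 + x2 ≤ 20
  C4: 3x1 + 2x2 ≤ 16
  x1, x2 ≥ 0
min z = -4x1 - 5x2

s.t.
  x2 + s1 = 10
  x1 + s2 = 13
  2x1 + x2 + s3 = 20
  3x1 + 2x2 + s4 = 16
  x1, x2, s1, s2, s3, s4 ≥ 0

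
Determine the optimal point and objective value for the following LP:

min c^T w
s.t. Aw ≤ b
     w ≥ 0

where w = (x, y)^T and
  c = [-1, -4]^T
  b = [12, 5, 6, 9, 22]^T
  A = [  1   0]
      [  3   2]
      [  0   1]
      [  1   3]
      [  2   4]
x = 0, y = 2.5, z = -10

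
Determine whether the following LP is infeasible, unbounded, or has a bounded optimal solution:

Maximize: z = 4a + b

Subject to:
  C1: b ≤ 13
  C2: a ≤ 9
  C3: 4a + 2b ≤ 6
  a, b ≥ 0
The point (1.5, 0) satisfies every constraint, so the LP is feasible; the constraints give a ≤ 9 and b ≤ 13, which with a, b ≥ 0 keep the feasible region inside a bounded box. A feasible, bounded LP attains a finite optimum at a vertex.

Evaluating z = 4a + b at each vertex:
  (0, 0): z = 0
  (1.5, 0): z = 6
  (0, 3): z = 3

Bounded optimum: z* = 6 at (1.5, 0).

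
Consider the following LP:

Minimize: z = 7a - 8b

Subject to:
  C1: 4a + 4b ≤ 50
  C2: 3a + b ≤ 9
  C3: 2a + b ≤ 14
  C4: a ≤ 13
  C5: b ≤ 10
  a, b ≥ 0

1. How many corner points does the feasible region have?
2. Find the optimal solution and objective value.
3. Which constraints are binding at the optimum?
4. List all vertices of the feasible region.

1. 3
2. a = 0, b = 9, z = -72
3. C2, a ≥ 0
4. (0, 0), (3, 0), (0, 9)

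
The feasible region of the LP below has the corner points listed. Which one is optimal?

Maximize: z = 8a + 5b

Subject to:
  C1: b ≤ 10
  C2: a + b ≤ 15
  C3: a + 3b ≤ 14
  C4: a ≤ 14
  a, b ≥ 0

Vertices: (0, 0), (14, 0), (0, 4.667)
Evaluating z = 8a + 5b at each vertex:
  (0, 0): z = 0
  (14, 0): z = 112
  (0, 4.667): z = 23.33

The largest value is z = 112, attained at (14, 0).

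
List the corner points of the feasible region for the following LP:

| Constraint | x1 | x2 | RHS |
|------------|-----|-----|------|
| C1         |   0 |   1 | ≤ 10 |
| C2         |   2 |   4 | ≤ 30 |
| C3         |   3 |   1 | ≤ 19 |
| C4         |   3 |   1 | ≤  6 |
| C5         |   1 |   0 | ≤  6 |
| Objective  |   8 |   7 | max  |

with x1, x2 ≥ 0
Each vertex is the intersection of two constraint boundaries that also satisfies all remaining constraints:
  x1 = 0 and x2 = 0 → (0, 0)
  3x1 + x2 = 6 and x2 = 0 → (2, 0)
  3x1 + x2 = 6 and x1 = 0 → (0, 6)

Vertices: (0, 0), (2, 0), (0, 6)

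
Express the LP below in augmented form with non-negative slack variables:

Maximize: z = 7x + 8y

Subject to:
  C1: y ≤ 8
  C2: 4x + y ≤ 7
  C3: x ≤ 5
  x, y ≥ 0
max z = 7x + 8y

s.t.
  y + s1 = 8
  4x + y + s2 = 7
  x + s3 = 5
  x, y, s1, s2, s3 ≥ 0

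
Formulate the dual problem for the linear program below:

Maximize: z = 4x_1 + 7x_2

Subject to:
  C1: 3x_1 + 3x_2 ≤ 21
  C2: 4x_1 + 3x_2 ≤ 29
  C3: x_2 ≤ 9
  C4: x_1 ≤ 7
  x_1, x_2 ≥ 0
Minimize: z = 21y1 + 29y2 + 9y3 + 7y4

Subject to:
  C1: -3y1 - 4y2 - y4 ≤ -4
  C2: -3y1 - 3y2 - y3 ≤ -7
  y1, y2, y3, y4 ≥ 0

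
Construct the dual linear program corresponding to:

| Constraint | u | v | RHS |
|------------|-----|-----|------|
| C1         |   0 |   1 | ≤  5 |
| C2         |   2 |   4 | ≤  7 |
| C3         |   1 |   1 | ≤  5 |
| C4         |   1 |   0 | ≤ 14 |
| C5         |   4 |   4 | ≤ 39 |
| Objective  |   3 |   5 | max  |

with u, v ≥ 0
Minimize: z = 5y1 + 7y2 + 5y3 + 14y4 + 39y5

Subject to:
  C1: -2y2 - y3 - y4 - 4y5 ≤ -3
  C2: -y1 - 4y2 - y3 - 4y5 ≤ -5
  y1, y2, y3, y4, y5 ≥ 0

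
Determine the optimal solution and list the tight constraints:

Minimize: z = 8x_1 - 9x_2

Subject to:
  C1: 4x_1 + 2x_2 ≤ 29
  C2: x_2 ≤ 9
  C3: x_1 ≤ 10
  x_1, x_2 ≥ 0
Optimal: x_1 = 0, x_2 = 9
Slack at optimum:
  C1: slack = 11
  C2: slack = 0 (binding)
  C3: slack = 10
  x_1 ≥ 0: x_1 = 0 (binding)
  x_2 ≥ 0: x_2 = 9
Binding constraints: C2, x_1 ≥ 0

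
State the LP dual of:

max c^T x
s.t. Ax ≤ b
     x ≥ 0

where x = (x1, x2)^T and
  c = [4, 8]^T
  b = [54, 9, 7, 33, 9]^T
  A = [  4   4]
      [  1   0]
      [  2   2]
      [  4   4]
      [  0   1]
Minimize: z = 54y1 + 9y2 + 7y3 + 33y4 + 9y5

Subject to:
  C1: -4y1 - y2 - 2y3 - 4y4 ≤ -4
  C2: -4y1 - 2y3 - 4y4 - y5 ≤ -8
  y1, y2, y3, y4, y5 ≥ 0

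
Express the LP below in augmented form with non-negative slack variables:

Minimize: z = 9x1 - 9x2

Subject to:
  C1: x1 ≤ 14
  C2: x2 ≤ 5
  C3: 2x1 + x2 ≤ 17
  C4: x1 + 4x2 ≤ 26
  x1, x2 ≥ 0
min z = 9x1 - 9x2

s.t.
  x1 + s1 = 14
  x2 + s2 = 5
  2x1 + x2 + s3 = 17
  x1 + 4x2 + s4 = 26
  x1, x2, s1, s2, s3, s4 ≥ 0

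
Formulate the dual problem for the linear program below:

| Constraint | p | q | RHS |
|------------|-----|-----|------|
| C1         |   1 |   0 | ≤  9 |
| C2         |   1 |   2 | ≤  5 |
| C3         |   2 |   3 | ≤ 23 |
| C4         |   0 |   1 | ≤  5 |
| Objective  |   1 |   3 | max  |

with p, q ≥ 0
Minimize: z = 9y1 + 5y2 + 23y3 + 5y4

Subject to:
  C1: -y1 - y2 - 2y3 ≤ -1
  C2: -2y2 - 3y3 - y4 ≤ -3
  y1, y2, y3, y4 ≥ 0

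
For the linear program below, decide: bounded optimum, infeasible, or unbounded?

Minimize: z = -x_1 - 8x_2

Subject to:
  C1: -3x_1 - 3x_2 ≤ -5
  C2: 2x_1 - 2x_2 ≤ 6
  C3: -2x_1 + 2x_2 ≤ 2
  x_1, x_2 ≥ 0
Feasible point: (1, 1) satisfies every constraint, so the LP is feasible.
Direction d = (1, 1): for each constraint row a, a·d ≤ 0 —
  (-3)(1) + (-3)(1) = -6 ≤ 0
  (2)(1) + (-2)(1) = 0 ≤ 0
  (-2)(1) + (2)(1) = 0 ≤ 0
and d ≥ 0, so (1, 1) + t·d stays feasible for every t ≥ 0. Along this ray z = -x_1 - 8x_2 changes by -9 per unit t, so z → −∞.

The LP is unbounded; z can be made arbitrarily small.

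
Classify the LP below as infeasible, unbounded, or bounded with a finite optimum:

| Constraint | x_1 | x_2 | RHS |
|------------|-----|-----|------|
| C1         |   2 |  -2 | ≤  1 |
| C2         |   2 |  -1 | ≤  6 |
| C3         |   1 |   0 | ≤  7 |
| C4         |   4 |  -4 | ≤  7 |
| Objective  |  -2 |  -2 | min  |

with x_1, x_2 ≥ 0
Feasible point: (0, 0) satisfies every constraint, so the LP is feasible.
Direction d = (0, 1): for each constraint row a, a·d ≤ 0 —
  (2)(0) + (-2)(1) = -2 ≤ 0
  (2)(0) + (-1)(1) = -1 ≤ 0
  (1)(0) + (0)(1) = 0 ≤ 0
  (4)(0) + (-4)(1) = -4 ≤ 0
and d ≥ 0, so (0, 0) + t·d stays feasible for every t ≥ 0. Along this ray z = -2x_1 - 2x_2 changes by -2 per unit t, so z → −∞.

The LP is unbounded; z can be made arbitrarily small.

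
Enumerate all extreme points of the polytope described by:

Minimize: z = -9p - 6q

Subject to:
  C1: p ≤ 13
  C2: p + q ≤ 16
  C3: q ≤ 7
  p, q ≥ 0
Each vertex is the intersection of two constraint boundaries that also satisfies all remaining constraints:
  p = 0 and q = 0 → (0, 0)
  p = 13 and q = 0 → (13, 0)
  p = 13 and p + q = 16 → (13, 3)
  p + q = 16 and q = 7 → (9, 7)
  q = 7 and p = 0 → (0, 7)

Vertices: (0, 0), (13, 0), (13, 3), (9, 7), (0, 7)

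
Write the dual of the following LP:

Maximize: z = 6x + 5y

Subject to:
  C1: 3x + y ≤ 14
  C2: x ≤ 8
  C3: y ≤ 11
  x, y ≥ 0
Minimize: z = 14y1 + 8y2 + 11y3

Subject to:
  C1: -3y1 - y2 ≤ -6
  C2: -y1 - y3 ≤ -5
  y1, y2, y3 ≥ 0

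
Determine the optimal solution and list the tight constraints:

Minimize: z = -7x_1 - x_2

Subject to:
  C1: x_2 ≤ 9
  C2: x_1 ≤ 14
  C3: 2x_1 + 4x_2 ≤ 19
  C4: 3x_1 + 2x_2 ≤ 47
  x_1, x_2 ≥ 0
Optimal: x_1 = 9.5, x_2 = 0
Slack at optimum:
  C1: slack = 9
  C2: slack = 4.5
  C3: slack = 0 (binding)
  C4: slack = 18.5
  x_1 ≥ 0: x_1 = 9.5
  x_2 ≥ 0: x_2 = 0 (binding)
Binding constraints: C3, x_2 ≥ 0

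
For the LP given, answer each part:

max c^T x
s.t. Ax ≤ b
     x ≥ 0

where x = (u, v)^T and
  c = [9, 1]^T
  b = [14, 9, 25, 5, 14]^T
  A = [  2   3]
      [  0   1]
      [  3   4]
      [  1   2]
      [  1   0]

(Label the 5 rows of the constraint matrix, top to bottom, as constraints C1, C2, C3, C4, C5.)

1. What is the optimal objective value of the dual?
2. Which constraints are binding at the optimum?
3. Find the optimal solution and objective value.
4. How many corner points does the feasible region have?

1. 45 (by strong duality, equal to the primal optimum)
2. C4, v ≥ 0
3. u = 5, v = 0, z = 45
4. 3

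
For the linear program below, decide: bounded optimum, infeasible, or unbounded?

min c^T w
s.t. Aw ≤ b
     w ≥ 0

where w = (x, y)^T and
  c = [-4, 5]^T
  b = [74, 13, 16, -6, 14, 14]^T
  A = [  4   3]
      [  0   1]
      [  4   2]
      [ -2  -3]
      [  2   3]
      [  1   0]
The point (4, 0) satisfies every constraint, so the LP is feasible; the constraints give x ≤ 14 and y ≤ 13, which with x, y ≥ 0 keep the feasible region inside a bounded box. A feasible, bounded LP attains a finite optimum at a vertex.

Bounded optimum: z* = -16 at (4, 0).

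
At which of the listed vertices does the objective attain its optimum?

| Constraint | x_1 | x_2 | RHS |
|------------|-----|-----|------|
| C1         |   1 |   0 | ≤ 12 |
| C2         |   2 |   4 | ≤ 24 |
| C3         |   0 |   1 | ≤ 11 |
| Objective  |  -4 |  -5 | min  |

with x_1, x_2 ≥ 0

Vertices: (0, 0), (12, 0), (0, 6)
Evaluating z = -4x_1 - 5x_2 at each vertex:
  (0, 0): z = 0
  (12, 0): z = -48
  (0, 6): z = -30

The smallest value is z = -48, attained at (12, 0).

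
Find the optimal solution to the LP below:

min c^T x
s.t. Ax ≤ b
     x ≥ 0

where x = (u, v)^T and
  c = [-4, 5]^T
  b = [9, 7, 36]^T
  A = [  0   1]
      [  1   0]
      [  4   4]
Each vertex is the intersection of two constraint boundaries that also satisfies all remaining constraints:
  u = 0 and v = 0 → (0, 0)
  u = 7 and v = 0 → (7, 0)
  u = 7 and 4u + 4v = 36 → (7, 2)
  v = 9 and 4u + 4v = 36 → (0, 9)

Evaluating z = -4u + 5v at each vertex:
  (0, 0): z = 0
  (7, 0): z = -28
  (7, 2): z = -18
  (0, 9): z = 45

The minimum is at (7, 0) with z = -28.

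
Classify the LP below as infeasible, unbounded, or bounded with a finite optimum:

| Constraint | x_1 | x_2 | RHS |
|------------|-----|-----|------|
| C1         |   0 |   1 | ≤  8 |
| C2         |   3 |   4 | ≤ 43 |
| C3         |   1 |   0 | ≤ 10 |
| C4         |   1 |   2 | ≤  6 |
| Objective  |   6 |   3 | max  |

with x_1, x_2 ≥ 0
The point (6, 0) satisfies every constraint, so the LP is feasible; the constraints give x_1 ≤ 10 and x_2 ≤ 8, which with x_1, x_2 ≥ 0 keep the feasible region inside a bounded box. A feasible, bounded LP attains a finite optimum at a vertex.

Evaluating z = 6x_1 + 3x_2 at each vertex:
  (0, 0): z = 0
  (6, 0): z = 36
  (0, 3): z = 9

The LP has an optimal solution: (6, 0) with z = 36.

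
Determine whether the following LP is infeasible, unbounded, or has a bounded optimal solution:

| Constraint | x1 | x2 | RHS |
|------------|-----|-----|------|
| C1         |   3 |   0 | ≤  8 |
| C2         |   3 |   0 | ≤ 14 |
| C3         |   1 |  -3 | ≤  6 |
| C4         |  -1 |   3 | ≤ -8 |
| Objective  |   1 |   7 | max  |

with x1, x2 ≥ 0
C3 requires x1 - 3x2 ≤ 6, while C4 (-x1 + 3x2 ≤ -8) is equivalent to x1 - 3x2 ≥ 8. Together they would need 8 ≤ x1 - 3x2 ≤ 6, which is impossible since 8 > 6. No point satisfies all constraints.

The feasible region is empty; the LP is infeasible.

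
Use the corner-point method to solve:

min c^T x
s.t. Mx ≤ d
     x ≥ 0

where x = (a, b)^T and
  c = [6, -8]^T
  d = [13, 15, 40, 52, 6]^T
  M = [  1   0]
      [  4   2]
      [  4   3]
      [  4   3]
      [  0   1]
a = 0, b = 6, z = -48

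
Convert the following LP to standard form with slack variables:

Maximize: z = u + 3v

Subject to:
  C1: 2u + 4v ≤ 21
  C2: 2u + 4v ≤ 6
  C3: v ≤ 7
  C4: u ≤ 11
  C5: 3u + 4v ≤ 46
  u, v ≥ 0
max z = u + 3v

s.t.
  2u + 4v + s1 = 21
  2u + 4v + s2 = 6
  v + s3 = 7
  u + s4 = 11
  3u + 4v + s5 = 46
  u, v, s1, s2, s3, s4, s5 ≥ 0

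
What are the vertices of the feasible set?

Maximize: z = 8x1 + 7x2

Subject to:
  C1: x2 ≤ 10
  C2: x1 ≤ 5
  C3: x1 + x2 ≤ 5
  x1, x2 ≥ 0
Each vertex is the intersection of two constraint boundaries that also satisfies all remaining constraints:
  x1 = 0 and x2 = 0 → (0, 0)
  x1 = 5 and x1 + x2 = 5 → (5, 0)
  x1 + x2 = 5 and x1 = 0 → (0, 5)

Vertices: (0, 0), (5, 0), (0, 5)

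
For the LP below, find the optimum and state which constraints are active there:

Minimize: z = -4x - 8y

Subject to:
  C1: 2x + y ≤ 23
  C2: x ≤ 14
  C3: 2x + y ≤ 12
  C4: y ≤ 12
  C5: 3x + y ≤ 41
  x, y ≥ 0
Optimal: x = 0, y = 12
Binding: C3, C4, x ≥ 0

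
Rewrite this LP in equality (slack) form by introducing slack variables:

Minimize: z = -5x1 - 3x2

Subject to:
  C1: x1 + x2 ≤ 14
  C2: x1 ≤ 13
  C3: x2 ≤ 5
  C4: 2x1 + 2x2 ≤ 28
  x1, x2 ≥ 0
min z = -5x1 - 3x2

s.t.
  x1 + x2 + s1 = 14
  x1 + s2 = 13
  x2 + s3 = 5
  2x1 + 2x2 + s4 = 28
  x1, x2, s1, s2, s3, s4 ≥ 0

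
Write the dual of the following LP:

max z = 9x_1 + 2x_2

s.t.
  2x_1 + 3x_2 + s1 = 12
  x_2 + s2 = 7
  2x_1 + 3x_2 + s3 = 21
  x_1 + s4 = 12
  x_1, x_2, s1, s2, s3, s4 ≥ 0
Minimize: z = 12y1 + 7y2 + 21y3 + 12y4

Subject to:
  C1: -2y1 - 2y3 - y4 ≤ -9
  C2: -3y1 - y2 - 3y3 ≤ -2
  y1, y2, y3, y4 ≥ 0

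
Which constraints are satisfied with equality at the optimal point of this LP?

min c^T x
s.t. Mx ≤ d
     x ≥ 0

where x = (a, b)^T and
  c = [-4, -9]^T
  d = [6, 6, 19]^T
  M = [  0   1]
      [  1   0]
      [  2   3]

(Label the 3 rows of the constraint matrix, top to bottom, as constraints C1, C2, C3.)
Optimal: a = 0.5, b = 6
Slack at optimum:
  C1: slack = 0 (binding)
  C2: slack = 5.5
  C3: slack = 0 (binding)
  a ≥ 0: a = 0.5
  b ≥ 0: b = 6
Binding constraints: C1, C3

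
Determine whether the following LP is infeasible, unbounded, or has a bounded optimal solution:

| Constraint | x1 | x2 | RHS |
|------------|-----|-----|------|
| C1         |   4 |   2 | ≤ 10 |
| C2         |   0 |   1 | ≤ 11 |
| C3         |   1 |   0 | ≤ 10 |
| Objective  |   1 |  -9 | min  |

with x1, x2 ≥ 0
The point (0, 5) satisfies every constraint, so the LP is feasible; the constraints give x1 ≤ 10 and x2 ≤ 11, which with x1, x2 ≥ 0 keep the feasible region inside a bounded box. A feasible, bounded LP attains a finite optimum at a vertex.

Feasible with finite optimum z* = -45 at (0, 5).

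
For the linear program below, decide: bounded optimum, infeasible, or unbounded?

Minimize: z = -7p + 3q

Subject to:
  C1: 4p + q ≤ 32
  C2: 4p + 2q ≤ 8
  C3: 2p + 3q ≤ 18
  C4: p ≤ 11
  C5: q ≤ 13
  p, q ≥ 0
The point (2, 0) satisfies every constraint, so the LP is feasible; the constraints give p ≤ 11 and q ≤ 13, which with p, q ≥ 0 keep the feasible region inside a bounded box. A feasible, bounded LP attains a finite optimum at a vertex.

Evaluating z = -7p + 3q at each vertex:
  (0, 0): z = 0
  (2, 0): z = -14
  (0, 4): z = 12

The LP has an optimal solution: (2, 0) with z = -14.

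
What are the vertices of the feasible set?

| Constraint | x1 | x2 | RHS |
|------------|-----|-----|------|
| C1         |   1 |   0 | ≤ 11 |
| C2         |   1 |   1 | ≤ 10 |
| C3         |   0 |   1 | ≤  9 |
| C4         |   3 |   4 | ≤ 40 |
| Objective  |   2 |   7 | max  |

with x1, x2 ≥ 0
Each vertex is the intersection of two constraint boundaries that also satisfies all remaining constraints:
  x1 = 0 and x2 = 0 → (0, 0)
  x1 + x2 = 10 and x2 = 0 → (10, 0)
  x1 + x2 = 10 and x2 = 9 → (1, 9)
  x2 = 9 and x1 = 0 → (0, 9)

Vertices: (0, 0), (10, 0), (1, 9), (0, 9)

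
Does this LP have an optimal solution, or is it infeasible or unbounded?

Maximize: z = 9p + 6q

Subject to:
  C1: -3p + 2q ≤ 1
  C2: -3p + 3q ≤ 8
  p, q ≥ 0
Feasible point: (0, 0) satisfies every constraint, so the LP is feasible.
Direction d = (1, 0): for each constraint row a, a·d ≤ 0 —
  (-3)(1) + (2)(0) = -3 ≤ 0
  (-3)(1) + (3)(0) = -3 ≤ 0
and d ≥ 0, so (0, 0) + t·d stays feasible for every t ≥ 0. Along this ray z = 9p + 6q changes by 9 per unit t, so z → +∞.

The LP is unbounded; z can be made arbitrarily large.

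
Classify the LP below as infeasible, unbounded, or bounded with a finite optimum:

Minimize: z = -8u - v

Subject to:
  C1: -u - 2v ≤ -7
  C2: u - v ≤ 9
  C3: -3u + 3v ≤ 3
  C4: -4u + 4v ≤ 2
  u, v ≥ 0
Feasible point: (3, 2) satisfies every constraint, so the LP is feasible.
Direction d = (1, 1): for each constraint row a, a·d ≤ 0 —
  (-1)(1) + (-2)(1) = -3 ≤ 0
  (1)(1) + (-1)(1) = 0 ≤ 0
  (-3)(1) + (3)(1) = 0 ≤ 0
  (-4)(1) + (4)(1) = 0 ≤ 0
and d ≥ 0, so (3, 2) + t·d stays feasible for every t ≥ 0. Along this ray z = -8u - v changes by -9 per unit t, so z → −∞.

Unbounded: there is a feasible ray along which z → −∞.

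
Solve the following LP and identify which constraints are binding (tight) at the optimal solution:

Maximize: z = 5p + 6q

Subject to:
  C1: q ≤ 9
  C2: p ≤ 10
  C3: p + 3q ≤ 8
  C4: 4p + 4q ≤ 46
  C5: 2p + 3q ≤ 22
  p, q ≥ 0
Optimal: p = 8, q = 0
Slack at optimum:
  C1: slack = 9
  C2: slack = 2
  C3: slack = 0 (binding)
  C4: slack = 14
  C5: slack = 6
  p ≥ 0: p = 8
  q ≥ 0: q = 0 (binding)
Binding constraints: C3, q ≥ 0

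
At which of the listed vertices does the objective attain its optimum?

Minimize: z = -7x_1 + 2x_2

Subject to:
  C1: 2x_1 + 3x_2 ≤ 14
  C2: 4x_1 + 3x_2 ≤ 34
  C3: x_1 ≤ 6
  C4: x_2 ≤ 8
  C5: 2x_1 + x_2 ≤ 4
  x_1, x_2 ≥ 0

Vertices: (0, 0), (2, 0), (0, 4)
Evaluating z = -7x_1 + 2x_2 at each vertex:
  (0, 0): z = 0
  (2, 0): z = -14
  (0, 4): z = 8

The smallest value is z = -14, attained at (2, 0).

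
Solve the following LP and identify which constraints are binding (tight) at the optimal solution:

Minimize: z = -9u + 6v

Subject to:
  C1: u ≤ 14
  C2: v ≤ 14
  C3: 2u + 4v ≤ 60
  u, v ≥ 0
Optimal: u = 14, v = 0
Binding: C1, v ≥ 0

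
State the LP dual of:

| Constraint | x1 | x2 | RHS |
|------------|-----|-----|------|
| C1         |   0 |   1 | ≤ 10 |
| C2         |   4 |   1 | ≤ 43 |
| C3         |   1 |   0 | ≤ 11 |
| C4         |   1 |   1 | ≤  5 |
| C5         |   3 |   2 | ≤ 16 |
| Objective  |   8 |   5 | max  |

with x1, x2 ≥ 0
Minimize: z = 10y1 + 43y2 + 11y3 + 5y4 + 16y5

Subject to:
  C1: -4y2 - y3 - y4 - 3y5 ≤ -8
  C2: -y1 - y2 - y4 - 2y5 ≤ -5
  y1, y2, y3, y4, y5 ≥ 0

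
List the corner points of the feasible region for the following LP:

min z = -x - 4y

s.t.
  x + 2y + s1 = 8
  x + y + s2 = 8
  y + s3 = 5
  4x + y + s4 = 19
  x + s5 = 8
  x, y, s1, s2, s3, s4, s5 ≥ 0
Each vertex is the intersection of two constraint boundaries that also satisfies all remaining constraints:
  x = 0 and y = 0 → (0, 0)
  4x + y = 19 and y = 0 → (4.75, 0)
  x + 2y = 8 and 4x + y = 19 → (4.286, 1.857)
  x + 2y = 8 and x = 0 → (0, 4)

Vertices: (0, 0), (4.75, 0), (4.286, 1.857), (0, 4)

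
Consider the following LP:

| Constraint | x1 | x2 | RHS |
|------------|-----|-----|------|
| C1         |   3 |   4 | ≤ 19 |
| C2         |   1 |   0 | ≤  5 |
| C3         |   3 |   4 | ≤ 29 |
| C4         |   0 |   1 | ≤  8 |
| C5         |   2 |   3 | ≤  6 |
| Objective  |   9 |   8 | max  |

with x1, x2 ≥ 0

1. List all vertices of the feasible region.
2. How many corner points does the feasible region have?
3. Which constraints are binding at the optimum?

1. (0, 0), (3, 0), (0, 2)
2. 3
3. C5, x2 ≥ 0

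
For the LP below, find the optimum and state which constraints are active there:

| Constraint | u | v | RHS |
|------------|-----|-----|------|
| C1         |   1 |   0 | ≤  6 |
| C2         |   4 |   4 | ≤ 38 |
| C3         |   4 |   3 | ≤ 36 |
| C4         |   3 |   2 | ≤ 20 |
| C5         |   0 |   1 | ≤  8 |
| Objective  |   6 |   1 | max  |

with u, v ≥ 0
Optimal: u = 6, v = 1
Slack at optimum:
  C1: slack = 0 (binding)
  C2: slack = 10
  C3: slack = 9
  C4: slack = 0 (binding)
  C5: slack = 7
  u ≥ 0: u = 6
  v ≥ 0: v = 1
Binding constraints: C1, C4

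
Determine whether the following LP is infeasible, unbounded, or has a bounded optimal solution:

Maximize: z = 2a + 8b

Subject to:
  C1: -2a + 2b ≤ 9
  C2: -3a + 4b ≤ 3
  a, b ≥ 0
Feasible point: (0, 0) satisfies every constraint, so the LP is feasible.
Direction d = (1, 0): for each constraint row a, a·d ≤ 0 —
  (-2)(1) + (2)(0) = -2 ≤ 0
  (-3)(1) + (4)(0) = -3 ≤ 0
and d ≥ 0, so (0, 0) + t·d stays feasible for every t ≥ 0. Along this ray z = 2a + 8b changes by 2 per unit t, so z → +∞.

Unbounded: there is a feasible ray along which z → +∞.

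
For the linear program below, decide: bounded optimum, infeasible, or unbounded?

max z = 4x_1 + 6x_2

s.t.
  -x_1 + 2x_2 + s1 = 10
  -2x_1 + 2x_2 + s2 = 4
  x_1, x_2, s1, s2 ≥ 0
Feasible point: (0, 0) satisfies every constraint, so the LP is feasible.
Direction d = (1, 0): for each constraint row a, a·d ≤ 0 —
  (-1)(1) + (2)(0) = -1 ≤ 0
  (-2)(1) + (2)(0) = -2 ≤ 0
and d ≥ 0, so (0, 0) + t·d stays feasible for every t ≥ 0. Along this ray z = 4x_1 + 6x_2 changes by 4 per unit t, so z → +∞.

Unbounded: there is a feasible ray along which z → +∞.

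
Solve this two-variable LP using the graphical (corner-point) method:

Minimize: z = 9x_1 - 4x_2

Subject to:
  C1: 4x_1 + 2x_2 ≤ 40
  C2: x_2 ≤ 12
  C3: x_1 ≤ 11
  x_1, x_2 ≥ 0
x_1 = 0, x_2 = 12, z = -48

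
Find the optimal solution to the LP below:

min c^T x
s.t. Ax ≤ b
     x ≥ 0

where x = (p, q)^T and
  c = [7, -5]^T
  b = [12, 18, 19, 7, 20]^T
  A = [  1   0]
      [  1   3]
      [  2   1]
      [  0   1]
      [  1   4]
p = 0, q = 5, z = -25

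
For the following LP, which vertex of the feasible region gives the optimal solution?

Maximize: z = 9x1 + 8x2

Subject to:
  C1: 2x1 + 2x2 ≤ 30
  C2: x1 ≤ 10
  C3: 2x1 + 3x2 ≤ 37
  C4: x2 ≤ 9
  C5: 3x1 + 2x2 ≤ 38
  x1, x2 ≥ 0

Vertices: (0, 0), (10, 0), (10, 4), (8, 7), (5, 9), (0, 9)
(8, 7) with z = 128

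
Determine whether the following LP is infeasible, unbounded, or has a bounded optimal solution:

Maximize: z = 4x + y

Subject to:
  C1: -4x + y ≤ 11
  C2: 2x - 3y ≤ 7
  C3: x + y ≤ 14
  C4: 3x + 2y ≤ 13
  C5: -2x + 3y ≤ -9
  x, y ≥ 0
C2 requires 2x - 3y ≤ 7, while C5 (-2x + 3y ≤ -9) is equivalent to 2x - 3y ≥ 9. Together they would need 9 ≤ 2x - 3y ≤ 7, which is impossible since 9 > 7. No point satisfies all constraints.

The feasible region is empty; the LP is infeasible.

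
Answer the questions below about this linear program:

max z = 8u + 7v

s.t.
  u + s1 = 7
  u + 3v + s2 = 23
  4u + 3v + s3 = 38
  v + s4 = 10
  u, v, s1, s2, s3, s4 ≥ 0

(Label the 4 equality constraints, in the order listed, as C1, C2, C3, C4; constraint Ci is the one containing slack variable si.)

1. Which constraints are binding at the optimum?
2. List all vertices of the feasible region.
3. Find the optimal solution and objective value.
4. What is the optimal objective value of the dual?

1. C2, C3
2. (0, 0), (7, 0), (7, 3.333), (5, 6), (0, 7.667)
3. u = 5, v = 6, z = 82
4. 82 (by strong duality, equal to the primal optimum)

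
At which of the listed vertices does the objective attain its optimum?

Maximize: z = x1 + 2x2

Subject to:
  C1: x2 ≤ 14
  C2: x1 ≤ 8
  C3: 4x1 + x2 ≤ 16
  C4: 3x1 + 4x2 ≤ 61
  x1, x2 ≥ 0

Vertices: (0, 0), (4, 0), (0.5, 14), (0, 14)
(0.5, 14) with z = 28.5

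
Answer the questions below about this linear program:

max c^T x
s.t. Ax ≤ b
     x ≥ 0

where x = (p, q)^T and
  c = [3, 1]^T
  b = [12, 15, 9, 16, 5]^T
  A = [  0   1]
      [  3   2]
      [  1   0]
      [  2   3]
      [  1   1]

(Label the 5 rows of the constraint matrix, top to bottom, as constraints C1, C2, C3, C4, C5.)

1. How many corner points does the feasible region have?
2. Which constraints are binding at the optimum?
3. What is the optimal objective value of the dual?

1. 3
2. C2, C5, q ≥ 0
3. 15 (by strong duality, equal to the primal optimum)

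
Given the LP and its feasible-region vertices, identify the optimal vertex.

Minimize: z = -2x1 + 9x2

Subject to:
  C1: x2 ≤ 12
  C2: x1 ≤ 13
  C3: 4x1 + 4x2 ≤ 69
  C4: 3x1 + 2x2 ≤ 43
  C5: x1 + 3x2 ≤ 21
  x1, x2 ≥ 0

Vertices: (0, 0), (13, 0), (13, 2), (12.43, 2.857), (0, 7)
Evaluating z = -2x1 + 9x2 at each vertex:
  (0, 0): z = 0
  (13, 0): z = -26
  (13, 2): z = -8
  (12.43, 2.857): z = 0.8571
  (0, 7): z = 63

The smallest value is z = -26, attained at (13, 0).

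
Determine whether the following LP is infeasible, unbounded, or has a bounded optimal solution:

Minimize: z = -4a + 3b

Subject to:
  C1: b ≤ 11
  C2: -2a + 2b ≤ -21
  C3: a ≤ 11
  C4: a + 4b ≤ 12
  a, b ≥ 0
The point (11, 0) satisfies every constraint, so the LP is feasible; the constraints give a ≤ 11 and b ≤ 11, which with a, b ≥ 0 keep the feasible region inside a bounded box. A feasible, bounded LP attains a finite optimum at a vertex.

Evaluating z = -4a + 3b at each vertex:
  (10.5, 0): z = -42
  (11, 0): z = -44
  (11, 0.25): z = -43.25
  (10.8, 0.3): z = -42.3

Bounded optimum: z* = -44 at (11, 0).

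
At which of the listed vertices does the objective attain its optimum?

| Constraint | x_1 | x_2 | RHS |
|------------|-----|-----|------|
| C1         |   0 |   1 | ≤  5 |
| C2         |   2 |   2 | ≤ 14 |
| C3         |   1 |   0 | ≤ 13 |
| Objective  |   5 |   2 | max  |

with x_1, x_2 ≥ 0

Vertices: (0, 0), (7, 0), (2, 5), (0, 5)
Evaluating z = 5x_1 + 2x_2 at each vertex:
  (0, 0): z = 0
  (7, 0): z = 35
  (2, 5): z = 20
  (0, 5): z = 10

The largest value is z = 35, attained at (7, 0).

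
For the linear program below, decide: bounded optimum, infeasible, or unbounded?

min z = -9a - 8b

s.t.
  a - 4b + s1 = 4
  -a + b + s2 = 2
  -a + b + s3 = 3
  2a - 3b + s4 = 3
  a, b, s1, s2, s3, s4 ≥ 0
Feasible point: (0, 0) satisfies every constraint, so the LP is feasible.
Direction d = (1, 1): for each constraint row a, a·d ≤ 0 —
  (1)(1) + (-4)(1) = -3 ≤ 0
  (-1)(1) + (1)(1) = 0 ≤ 0
  (-1)(1) + (1)(1) = 0 ≤ 0
  (2)(1) + (-3)(1) = -1 ≤ 0
and d ≥ 0, so (0, 0) + t·d stays feasible for every t ≥ 0. Along this ray z = -9a - 8b changes by -17 per unit t, so z → −∞.

Unbounded: there is a feasible ray along which z → −∞.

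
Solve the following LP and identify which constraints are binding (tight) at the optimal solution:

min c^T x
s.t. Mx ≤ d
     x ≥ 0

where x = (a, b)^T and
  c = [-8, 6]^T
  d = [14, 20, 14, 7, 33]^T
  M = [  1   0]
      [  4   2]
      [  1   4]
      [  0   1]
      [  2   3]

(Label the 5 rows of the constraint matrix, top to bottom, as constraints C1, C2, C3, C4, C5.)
Optimal: a = 5, b = 0
Slack at optimum:
  C1: slack = 9
  C2: slack = 0 (binding)
  C3: slack = 9
  C4: slack = 7
  C5: slack = 23
  a ≥ 0: a = 5
  b ≥ 0: b = 0 (binding)
Binding constraints: C2, b ≥ 0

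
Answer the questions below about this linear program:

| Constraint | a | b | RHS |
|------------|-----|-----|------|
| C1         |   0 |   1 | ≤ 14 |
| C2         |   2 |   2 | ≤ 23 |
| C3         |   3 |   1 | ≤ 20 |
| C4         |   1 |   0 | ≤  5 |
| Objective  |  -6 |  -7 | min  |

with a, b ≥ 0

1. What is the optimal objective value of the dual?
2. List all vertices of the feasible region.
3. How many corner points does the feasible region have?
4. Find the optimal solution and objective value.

1. -80.5 (by strong duality, equal to the primal optimum)
2. (0, 0), (5, 0), (5, 5), (4.25, 7.25), (0, 11.5)
3. 5
4. a = 0, b = 11.5, z = -80.5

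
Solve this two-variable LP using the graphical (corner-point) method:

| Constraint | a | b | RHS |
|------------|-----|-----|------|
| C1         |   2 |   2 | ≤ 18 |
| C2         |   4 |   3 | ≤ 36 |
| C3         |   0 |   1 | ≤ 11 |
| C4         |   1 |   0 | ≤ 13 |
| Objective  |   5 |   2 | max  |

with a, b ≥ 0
Each vertex is the intersection of two constraint boundaries that also satisfies all remaining constraints:
  a = 0 and b = 0 → (0, 0)
  2a + 2b = 18 and 4a + 3b = 36 → (9, 0)
  2a + 2b = 18 and a = 0 → (0, 9)

Evaluating z = 5a + 2b at each vertex:
  (0, 0): z = 0
  (9, 0): z = 45
  (0, 9): z = 18

The maximum is at (9, 0) with z = 45.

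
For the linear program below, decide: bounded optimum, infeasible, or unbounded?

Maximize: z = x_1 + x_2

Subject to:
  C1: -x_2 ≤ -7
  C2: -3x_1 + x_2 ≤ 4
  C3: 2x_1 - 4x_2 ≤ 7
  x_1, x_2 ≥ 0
Feasible point: (1, 7) satisfies every constraint, so the LP is feasible.
Direction d = (1, 1): for each constraint row a, a·d ≤ 0 —
  (0)(1) + (-1)(1) = -1 ≤ 0
  (-3)(1) + (1)(1) = -2 ≤ 0
  (2)(1) + (-4)(1) = -2 ≤ 0
and d ≥ 0, so (1, 7) + t·d stays feasible for every t ≥ 0. Along this ray z = x_1 + x_2 changes by 2 per unit t, so z → +∞.

The LP is unbounded; z can be made arbitrarily large.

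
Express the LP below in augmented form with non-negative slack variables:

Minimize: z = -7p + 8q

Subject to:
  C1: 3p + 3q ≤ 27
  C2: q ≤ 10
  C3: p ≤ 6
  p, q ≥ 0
min z = -7p + 8q

s.t.
  3p + 3q + s1 = 27
  q + s2 = 10
  p + s3 = 6
  p, q, s1, s2, s3 ≥ 0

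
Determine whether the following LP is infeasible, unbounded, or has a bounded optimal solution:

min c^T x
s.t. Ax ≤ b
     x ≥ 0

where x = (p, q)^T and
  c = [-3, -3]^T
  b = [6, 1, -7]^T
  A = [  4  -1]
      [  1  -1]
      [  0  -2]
Feasible point: (0, 4) satisfies every constraint, so the LP is feasible.
Direction d = (0, 1): for each constraint row a, a·d ≤ 0 —
  (4)(0) + (-1)(1) = -1 ≤ 0
  (1)(0) + (-1)(1) = -1 ≤ 0
  (0)(0) + (-2)(1) = -2 ≤ 0
and d ≥ 0, so (0, 4) + t·d stays feasible for every t ≥ 0. Along this ray z = -3p - 3q changes by -3 per unit t, so z → −∞.

The LP is unbounded; z can be made arbitrarily small.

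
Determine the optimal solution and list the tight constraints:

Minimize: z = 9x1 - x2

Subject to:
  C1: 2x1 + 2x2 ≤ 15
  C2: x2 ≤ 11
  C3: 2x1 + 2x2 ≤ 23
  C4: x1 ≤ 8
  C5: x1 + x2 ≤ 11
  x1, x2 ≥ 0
Optimal: x1 = 0, x2 = 7.5
Slack at optimum:
  C1: slack = 0 (binding)
  C2: slack = 3.5
  C3: slack = 8
  C4: slack = 8
  C5: slack = 3.5
  x1 ≥ 0: x1 = 0 (binding)
  x2 ≥ 0: x2 = 7.5
Binding constraints: C1, x1 ≥ 0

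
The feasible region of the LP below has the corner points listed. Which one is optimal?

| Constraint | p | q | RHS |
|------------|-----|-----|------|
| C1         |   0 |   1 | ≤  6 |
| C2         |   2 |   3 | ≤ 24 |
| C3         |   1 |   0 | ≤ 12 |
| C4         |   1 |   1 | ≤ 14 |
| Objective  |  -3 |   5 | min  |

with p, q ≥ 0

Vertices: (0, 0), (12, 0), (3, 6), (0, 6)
Evaluating z = -3p + 5q at each vertex:
  (0, 0): z = 0
  (12, 0): z = -36
  (3, 6): z = 21
  (0, 6): z = 30

The smallest value is z = -36, attained at (12, 0).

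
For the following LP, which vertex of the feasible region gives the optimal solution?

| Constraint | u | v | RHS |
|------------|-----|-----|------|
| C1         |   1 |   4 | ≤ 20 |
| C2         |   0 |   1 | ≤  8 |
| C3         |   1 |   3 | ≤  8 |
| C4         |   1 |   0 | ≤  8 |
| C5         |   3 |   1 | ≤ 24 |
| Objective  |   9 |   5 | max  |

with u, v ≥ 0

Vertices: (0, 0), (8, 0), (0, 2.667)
(8, 0) with z = 72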